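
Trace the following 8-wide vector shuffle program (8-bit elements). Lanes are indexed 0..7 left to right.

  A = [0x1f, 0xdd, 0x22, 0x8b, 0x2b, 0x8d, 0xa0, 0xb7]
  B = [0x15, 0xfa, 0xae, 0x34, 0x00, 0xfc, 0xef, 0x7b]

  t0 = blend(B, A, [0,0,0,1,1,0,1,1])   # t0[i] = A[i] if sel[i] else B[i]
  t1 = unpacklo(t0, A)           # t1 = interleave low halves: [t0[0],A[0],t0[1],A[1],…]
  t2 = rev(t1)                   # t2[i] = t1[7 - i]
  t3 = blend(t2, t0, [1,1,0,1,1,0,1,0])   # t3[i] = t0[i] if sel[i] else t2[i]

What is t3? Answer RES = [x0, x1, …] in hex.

  t0: 15 fa ae 8b 2b fc a0 b7
  t1: 15 1f fa dd ae 22 8b 8b
  t2: 8b 8b 22 ae dd fa 1f 15
  t3: 15 fa 22 8b 2b fa a0 15

RES = [ 0x15  0xfa  0x22  0x8b  0x2b  0xfa  0xa0  0x15 ]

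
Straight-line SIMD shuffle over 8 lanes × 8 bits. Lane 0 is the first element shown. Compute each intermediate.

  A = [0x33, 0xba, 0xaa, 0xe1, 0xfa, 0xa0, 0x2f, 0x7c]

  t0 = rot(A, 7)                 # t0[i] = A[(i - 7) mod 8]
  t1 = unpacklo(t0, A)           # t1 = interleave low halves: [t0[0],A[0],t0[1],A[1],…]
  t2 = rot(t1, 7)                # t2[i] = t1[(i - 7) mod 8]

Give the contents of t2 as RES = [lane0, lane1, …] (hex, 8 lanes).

→ t0 |ba|aa|e1|fa|a0|2f|7c|33|
→ t1 |ba|33|aa|ba|e1|aa|fa|e1|
→ t2 |33|aa|ba|e1|aa|fa|e1|ba|

RES = [ 0x33  0xaa  0xba  0xe1  0xaa  0xfa  0xe1  0xba ]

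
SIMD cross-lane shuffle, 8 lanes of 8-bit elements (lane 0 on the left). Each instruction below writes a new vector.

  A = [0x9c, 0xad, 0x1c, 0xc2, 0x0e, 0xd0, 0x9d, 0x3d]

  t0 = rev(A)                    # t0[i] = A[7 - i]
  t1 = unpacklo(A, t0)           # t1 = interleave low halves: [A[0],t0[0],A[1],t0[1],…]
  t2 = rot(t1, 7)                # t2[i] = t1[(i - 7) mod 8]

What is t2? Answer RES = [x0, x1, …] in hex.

RES = [0x3d, 0xad, 0x9d, 0x1c, 0xd0, 0xc2, 0x0e, 0x9c]

  t0: 3d 9d d0 0e c2 1c ad 9c
  t1: 9c 3d ad 9d 1c d0 c2 0e
  t2: 3d ad 9d 1c d0 c2 0e 9c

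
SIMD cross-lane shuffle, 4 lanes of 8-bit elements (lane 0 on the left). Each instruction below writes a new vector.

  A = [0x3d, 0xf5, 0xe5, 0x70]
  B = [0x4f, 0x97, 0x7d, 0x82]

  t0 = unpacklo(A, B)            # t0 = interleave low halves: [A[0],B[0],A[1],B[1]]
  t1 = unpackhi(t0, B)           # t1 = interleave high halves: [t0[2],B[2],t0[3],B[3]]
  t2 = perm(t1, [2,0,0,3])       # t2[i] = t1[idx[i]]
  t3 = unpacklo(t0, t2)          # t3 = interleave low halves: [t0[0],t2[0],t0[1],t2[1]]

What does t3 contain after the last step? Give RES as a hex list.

RES = [ 0x3d  0x97  0x4f  0xf5 ]

  t0: 3d 4f f5 97
  t1: f5 7d 97 82
  t2: 97 f5 f5 82
  t3: 3d 97 4f f5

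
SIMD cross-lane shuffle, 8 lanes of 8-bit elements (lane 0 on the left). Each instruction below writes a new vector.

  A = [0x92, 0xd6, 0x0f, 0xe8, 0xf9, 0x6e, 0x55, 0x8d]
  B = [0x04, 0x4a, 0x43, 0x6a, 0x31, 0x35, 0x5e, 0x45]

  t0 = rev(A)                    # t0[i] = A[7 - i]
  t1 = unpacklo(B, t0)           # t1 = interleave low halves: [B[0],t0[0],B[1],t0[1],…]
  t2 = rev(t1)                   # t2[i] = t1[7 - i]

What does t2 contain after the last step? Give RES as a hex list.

t0 = [0x8d, 0x55, 0x6e, 0xf9, 0xe8, 0x0f, 0xd6, 0x92]
t1 = [0x04, 0x8d, 0x4a, 0x55, 0x43, 0x6e, 0x6a, 0xf9]
t2 = [0xf9, 0x6a, 0x6e, 0x43, 0x55, 0x4a, 0x8d, 0x04]

RES = [0xf9, 0x6a, 0x6e, 0x43, 0x55, 0x4a, 0x8d, 0x04]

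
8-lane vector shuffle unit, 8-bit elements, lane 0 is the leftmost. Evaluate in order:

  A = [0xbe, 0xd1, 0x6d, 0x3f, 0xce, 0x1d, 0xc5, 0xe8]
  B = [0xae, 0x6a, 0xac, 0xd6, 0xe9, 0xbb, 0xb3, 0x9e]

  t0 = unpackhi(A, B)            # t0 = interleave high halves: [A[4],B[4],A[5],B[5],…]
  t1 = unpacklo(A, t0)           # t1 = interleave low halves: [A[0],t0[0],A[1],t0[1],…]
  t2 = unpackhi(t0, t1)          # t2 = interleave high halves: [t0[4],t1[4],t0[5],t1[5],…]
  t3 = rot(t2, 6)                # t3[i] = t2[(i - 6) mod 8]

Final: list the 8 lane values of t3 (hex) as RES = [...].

RES = [ 0xb3  0x1d  0xe8  0x3f  0x9e  0xbb  0xc5  0x6d ]

t0 = [0xce, 0xe9, 0x1d, 0xbb, 0xc5, 0xb3, 0xe8, 0x9e]
t1 = [0xbe, 0xce, 0xd1, 0xe9, 0x6d, 0x1d, 0x3f, 0xbb]
t2 = [0xc5, 0x6d, 0xb3, 0x1d, 0xe8, 0x3f, 0x9e, 0xbb]
t3 = [0xb3, 0x1d, 0xe8, 0x3f, 0x9e, 0xbb, 0xc5, 0x6d]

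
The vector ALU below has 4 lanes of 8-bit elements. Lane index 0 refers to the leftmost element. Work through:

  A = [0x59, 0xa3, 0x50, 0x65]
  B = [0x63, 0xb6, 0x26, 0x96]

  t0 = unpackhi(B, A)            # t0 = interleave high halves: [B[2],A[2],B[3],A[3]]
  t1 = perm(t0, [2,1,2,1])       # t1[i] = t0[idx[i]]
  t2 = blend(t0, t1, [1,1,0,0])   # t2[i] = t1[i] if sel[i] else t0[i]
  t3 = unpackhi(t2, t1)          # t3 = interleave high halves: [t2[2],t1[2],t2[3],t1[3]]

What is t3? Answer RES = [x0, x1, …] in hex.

  t0: 26 50 96 65
  t1: 96 50 96 50
  t2: 96 50 96 65
  t3: 96 96 65 50

RES = [ 0x96  0x96  0x65  0x50 ]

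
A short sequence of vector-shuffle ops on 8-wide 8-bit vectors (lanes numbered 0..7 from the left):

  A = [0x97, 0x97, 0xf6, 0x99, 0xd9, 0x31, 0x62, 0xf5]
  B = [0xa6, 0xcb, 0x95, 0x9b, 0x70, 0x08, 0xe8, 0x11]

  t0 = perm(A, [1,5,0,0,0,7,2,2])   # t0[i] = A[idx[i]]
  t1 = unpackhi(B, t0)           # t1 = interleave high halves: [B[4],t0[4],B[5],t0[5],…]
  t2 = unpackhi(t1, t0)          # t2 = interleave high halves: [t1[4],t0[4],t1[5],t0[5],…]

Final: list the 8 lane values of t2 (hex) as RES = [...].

RES = [0xe8, 0x97, 0xf6, 0xf5, 0x11, 0xf6, 0xf6, 0xf6]

→ t0 |97|31|97|97|97|f5|f6|f6|
→ t1 |70|97|08|f5|e8|f6|11|f6|
→ t2 |e8|97|f6|f5|11|f6|f6|f6|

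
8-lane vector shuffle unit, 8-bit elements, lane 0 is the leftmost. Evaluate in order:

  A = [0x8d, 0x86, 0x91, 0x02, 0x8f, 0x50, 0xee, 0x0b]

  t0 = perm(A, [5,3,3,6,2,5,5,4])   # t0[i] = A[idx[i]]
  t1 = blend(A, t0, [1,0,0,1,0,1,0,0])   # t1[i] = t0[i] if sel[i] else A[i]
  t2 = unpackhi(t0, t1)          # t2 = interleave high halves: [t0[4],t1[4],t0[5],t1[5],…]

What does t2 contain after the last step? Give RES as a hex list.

RES = [0x91, 0x8f, 0x50, 0x50, 0x50, 0xee, 0x8f, 0x0b]

t0 = [0x50, 0x02, 0x02, 0xee, 0x91, 0x50, 0x50, 0x8f]
t1 = [0x50, 0x86, 0x91, 0xee, 0x8f, 0x50, 0xee, 0x0b]
t2 = [0x91, 0x8f, 0x50, 0x50, 0x50, 0xee, 0x8f, 0x0b]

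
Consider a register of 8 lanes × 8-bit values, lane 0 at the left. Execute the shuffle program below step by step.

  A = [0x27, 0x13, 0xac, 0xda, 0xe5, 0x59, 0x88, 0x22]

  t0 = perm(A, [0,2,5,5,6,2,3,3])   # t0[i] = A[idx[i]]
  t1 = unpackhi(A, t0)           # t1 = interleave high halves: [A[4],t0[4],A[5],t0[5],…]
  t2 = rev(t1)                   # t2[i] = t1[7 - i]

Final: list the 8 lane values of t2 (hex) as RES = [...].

t0 = [0x27, 0xac, 0x59, 0x59, 0x88, 0xac, 0xda, 0xda]
t1 = [0xe5, 0x88, 0x59, 0xac, 0x88, 0xda, 0x22, 0xda]
t2 = [0xda, 0x22, 0xda, 0x88, 0xac, 0x59, 0x88, 0xe5]

RES = [ 0xda  0x22  0xda  0x88  0xac  0x59  0x88  0xe5 ]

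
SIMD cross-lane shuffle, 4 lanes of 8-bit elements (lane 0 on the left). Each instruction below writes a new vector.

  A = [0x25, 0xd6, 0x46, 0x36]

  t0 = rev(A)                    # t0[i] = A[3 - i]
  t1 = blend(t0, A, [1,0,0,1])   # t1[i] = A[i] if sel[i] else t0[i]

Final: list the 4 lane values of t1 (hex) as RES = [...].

  t0: 36 46 d6 25
  t1: 25 46 d6 36

RES = [ 0x25  0x46  0xd6  0x36 ]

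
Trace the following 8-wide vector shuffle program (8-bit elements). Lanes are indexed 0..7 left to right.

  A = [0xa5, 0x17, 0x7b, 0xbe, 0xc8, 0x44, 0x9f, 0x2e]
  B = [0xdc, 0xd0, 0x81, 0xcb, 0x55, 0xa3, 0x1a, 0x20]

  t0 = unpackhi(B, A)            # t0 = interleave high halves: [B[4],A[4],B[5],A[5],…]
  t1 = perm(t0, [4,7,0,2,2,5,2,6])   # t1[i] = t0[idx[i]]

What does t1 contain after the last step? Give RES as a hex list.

→ t0 |55|c8|a3|44|1a|9f|20|2e|
→ t1 |1a|2e|55|a3|a3|9f|a3|20|

RES = [0x1a, 0x2e, 0x55, 0xa3, 0xa3, 0x9f, 0xa3, 0x20]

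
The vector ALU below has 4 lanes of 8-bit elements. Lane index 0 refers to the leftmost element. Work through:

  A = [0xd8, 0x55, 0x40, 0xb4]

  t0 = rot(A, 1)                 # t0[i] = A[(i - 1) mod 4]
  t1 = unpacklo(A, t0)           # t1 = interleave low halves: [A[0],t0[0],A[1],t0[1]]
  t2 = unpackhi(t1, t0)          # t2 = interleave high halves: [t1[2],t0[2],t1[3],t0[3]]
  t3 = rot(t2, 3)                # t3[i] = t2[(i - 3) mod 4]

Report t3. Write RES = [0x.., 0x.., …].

RES = [ 0x55  0xd8  0x40  0x55 ]

→ t0 |b4|d8|55|40|
→ t1 |d8|b4|55|d8|
→ t2 |55|55|d8|40|
→ t3 |55|d8|40|55|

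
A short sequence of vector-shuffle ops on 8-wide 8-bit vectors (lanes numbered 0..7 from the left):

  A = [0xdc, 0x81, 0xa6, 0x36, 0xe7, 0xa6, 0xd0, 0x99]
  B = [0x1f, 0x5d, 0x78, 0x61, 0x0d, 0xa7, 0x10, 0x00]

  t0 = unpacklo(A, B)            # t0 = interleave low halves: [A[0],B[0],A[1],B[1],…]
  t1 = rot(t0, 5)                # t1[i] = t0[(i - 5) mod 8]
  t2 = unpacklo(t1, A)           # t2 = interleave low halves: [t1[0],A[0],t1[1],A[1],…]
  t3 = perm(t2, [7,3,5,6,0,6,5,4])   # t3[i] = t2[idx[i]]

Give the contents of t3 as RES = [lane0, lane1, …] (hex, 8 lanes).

t0 = [0xdc, 0x1f, 0x81, 0x5d, 0xa6, 0x78, 0x36, 0x61]
t1 = [0x5d, 0xa6, 0x78, 0x36, 0x61, 0xdc, 0x1f, 0x81]
t2 = [0x5d, 0xdc, 0xa6, 0x81, 0x78, 0xa6, 0x36, 0x36]
t3 = [0x36, 0x81, 0xa6, 0x36, 0x5d, 0x36, 0xa6, 0x78]

RES = [0x36, 0x81, 0xa6, 0x36, 0x5d, 0x36, 0xa6, 0x78]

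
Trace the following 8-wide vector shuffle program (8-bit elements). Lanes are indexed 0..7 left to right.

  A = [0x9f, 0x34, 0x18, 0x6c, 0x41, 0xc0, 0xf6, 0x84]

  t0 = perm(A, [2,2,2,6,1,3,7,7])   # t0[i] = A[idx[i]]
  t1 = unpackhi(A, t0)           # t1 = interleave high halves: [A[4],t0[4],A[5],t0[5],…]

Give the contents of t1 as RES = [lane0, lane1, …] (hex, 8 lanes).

t0 = [0x18, 0x18, 0x18, 0xf6, 0x34, 0x6c, 0x84, 0x84]
t1 = [0x41, 0x34, 0xc0, 0x6c, 0xf6, 0x84, 0x84, 0x84]

RES = [ 0x41  0x34  0xc0  0x6c  0xf6  0x84  0x84  0x84 ]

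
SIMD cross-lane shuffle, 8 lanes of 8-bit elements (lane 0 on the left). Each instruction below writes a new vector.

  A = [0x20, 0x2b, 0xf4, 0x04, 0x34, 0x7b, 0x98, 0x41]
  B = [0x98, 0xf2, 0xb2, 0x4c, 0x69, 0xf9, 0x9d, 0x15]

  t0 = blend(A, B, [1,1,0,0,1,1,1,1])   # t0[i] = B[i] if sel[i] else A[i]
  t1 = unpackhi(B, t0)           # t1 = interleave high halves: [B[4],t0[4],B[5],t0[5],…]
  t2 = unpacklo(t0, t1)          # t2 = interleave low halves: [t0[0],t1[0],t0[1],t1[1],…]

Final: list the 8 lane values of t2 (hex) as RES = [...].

  t0: 98 f2 f4 04 69 f9 9d 15
  t1: 69 69 f9 f9 9d 9d 15 15
  t2: 98 69 f2 69 f4 f9 04 f9

RES = [ 0x98  0x69  0xf2  0x69  0xf4  0xf9  0x04  0xf9 ]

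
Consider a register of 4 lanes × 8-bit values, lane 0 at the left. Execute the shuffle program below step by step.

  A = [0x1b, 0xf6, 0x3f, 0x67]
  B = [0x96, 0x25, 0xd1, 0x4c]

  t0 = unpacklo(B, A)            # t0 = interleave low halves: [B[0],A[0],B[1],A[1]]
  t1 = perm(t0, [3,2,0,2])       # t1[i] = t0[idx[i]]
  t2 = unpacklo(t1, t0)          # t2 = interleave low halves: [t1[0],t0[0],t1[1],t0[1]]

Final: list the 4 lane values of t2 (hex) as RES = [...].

  t0: 96 1b 25 f6
  t1: f6 25 96 25
  t2: f6 96 25 1b

RES = [0xf6, 0x96, 0x25, 0x1b]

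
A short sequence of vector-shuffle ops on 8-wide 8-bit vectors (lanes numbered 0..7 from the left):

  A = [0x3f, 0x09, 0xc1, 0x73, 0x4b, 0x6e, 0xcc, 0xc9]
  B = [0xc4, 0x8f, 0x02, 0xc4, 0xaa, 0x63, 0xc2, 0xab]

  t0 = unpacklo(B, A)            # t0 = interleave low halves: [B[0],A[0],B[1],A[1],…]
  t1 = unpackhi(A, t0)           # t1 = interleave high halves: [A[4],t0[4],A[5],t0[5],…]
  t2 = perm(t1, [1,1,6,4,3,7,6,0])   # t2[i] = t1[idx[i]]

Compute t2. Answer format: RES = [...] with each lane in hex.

RES = [ 0x02  0x02  0xc9  0xcc  0xc1  0x73  0xc9  0x4b ]

  t0: c4 3f 8f 09 02 c1 c4 73
  t1: 4b 02 6e c1 cc c4 c9 73
  t2: 02 02 c9 cc c1 73 c9 4b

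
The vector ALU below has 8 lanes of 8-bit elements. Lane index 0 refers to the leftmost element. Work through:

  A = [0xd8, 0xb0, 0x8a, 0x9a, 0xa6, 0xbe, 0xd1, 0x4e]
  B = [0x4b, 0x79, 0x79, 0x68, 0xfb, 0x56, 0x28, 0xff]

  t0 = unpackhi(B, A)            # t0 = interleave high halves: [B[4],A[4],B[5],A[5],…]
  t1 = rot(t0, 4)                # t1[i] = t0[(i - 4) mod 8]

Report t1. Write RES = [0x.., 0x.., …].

  t0: fb a6 56 be 28 d1 ff 4e
  t1: 28 d1 ff 4e fb a6 56 be

RES = [0x28, 0xd1, 0xff, 0x4e, 0xfb, 0xa6, 0x56, 0xbe]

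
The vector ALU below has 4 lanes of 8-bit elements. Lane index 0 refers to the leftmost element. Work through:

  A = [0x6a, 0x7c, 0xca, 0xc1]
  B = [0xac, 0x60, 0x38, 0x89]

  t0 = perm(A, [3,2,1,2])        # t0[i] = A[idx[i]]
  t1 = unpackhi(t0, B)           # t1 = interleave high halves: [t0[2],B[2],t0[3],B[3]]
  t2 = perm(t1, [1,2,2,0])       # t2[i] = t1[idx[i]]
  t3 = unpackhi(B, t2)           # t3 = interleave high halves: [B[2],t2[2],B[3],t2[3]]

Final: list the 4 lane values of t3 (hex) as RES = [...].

→ t0 |c1|ca|7c|ca|
→ t1 |7c|38|ca|89|
→ t2 |38|ca|ca|7c|
→ t3 |38|ca|89|7c|

RES = [0x38, 0xca, 0x89, 0x7c]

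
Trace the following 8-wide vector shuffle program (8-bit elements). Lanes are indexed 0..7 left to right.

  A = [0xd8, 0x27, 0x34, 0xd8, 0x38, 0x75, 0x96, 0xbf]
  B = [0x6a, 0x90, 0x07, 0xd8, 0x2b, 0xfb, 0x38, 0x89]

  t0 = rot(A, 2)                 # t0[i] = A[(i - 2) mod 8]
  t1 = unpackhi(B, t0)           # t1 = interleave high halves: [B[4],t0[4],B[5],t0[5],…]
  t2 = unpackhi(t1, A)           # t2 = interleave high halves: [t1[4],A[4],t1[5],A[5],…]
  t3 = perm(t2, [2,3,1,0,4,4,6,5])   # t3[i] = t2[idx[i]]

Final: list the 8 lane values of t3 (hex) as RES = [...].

  t0: 96 bf d8 27 34 d8 38 75
  t1: 2b 34 fb d8 38 38 89 75
  t2: 38 38 38 75 89 96 75 bf
  t3: 38 75 38 38 89 89 75 96

RES = [0x38, 0x75, 0x38, 0x38, 0x89, 0x89, 0x75, 0x96]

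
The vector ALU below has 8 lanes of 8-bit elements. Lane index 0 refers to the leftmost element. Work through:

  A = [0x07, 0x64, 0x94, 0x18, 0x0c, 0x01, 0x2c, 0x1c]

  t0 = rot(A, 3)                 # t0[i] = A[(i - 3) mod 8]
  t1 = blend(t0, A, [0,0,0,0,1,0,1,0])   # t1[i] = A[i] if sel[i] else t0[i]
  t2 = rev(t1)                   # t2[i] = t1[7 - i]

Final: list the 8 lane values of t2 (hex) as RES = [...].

t0 = [0x01, 0x2c, 0x1c, 0x07, 0x64, 0x94, 0x18, 0x0c]
t1 = [0x01, 0x2c, 0x1c, 0x07, 0x0c, 0x94, 0x2c, 0x0c]
t2 = [0x0c, 0x2c, 0x94, 0x0c, 0x07, 0x1c, 0x2c, 0x01]

RES = [0x0c, 0x2c, 0x94, 0x0c, 0x07, 0x1c, 0x2c, 0x01]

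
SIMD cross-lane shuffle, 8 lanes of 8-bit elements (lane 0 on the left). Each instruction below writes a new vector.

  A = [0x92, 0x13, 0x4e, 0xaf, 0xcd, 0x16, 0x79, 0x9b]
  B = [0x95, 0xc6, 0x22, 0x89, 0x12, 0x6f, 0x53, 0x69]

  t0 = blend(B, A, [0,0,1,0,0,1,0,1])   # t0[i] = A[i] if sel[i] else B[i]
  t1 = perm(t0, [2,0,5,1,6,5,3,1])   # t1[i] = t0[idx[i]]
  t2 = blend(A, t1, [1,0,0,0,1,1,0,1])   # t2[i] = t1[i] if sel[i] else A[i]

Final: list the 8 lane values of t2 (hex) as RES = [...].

  t0: 95 c6 4e 89 12 16 53 9b
  t1: 4e 95 16 c6 53 16 89 c6
  t2: 4e 13 4e af 53 16 79 c6

RES = [ 0x4e  0x13  0x4e  0xaf  0x53  0x16  0x79  0xc6 ]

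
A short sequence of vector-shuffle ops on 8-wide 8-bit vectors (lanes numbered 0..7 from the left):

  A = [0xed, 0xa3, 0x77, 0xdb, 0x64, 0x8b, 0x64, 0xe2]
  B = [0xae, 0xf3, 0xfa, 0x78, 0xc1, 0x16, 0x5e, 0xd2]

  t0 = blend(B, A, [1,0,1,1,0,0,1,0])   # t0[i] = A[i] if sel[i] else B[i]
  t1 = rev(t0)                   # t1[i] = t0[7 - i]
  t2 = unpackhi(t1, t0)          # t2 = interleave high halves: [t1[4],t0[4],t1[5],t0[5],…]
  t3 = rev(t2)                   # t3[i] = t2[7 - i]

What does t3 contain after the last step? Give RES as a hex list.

→ t0 |ed|f3|77|db|c1|16|64|d2|
→ t1 |d2|64|16|c1|db|77|f3|ed|
→ t2 |db|c1|77|16|f3|64|ed|d2|
→ t3 |d2|ed|64|f3|16|77|c1|db|

RES = [0xd2, 0xed, 0x64, 0xf3, 0x16, 0x77, 0xc1, 0xdb]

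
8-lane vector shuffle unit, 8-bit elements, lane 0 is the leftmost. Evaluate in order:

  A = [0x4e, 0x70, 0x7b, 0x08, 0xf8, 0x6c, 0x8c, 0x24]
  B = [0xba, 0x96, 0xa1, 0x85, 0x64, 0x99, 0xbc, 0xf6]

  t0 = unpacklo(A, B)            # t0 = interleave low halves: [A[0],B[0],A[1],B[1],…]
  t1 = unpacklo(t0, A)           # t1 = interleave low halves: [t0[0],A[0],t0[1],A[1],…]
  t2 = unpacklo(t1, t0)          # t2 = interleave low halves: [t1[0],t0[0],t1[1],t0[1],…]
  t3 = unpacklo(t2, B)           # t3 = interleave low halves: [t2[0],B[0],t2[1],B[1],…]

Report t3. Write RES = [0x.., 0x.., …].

t0 = [0x4e, 0xba, 0x70, 0x96, 0x7b, 0xa1, 0x08, 0x85]
t1 = [0x4e, 0x4e, 0xba, 0x70, 0x70, 0x7b, 0x96, 0x08]
t2 = [0x4e, 0x4e, 0x4e, 0xba, 0xba, 0x70, 0x70, 0x96]
t3 = [0x4e, 0xba, 0x4e, 0x96, 0x4e, 0xa1, 0xba, 0x85]

RES = [0x4e, 0xba, 0x4e, 0x96, 0x4e, 0xa1, 0xba, 0x85]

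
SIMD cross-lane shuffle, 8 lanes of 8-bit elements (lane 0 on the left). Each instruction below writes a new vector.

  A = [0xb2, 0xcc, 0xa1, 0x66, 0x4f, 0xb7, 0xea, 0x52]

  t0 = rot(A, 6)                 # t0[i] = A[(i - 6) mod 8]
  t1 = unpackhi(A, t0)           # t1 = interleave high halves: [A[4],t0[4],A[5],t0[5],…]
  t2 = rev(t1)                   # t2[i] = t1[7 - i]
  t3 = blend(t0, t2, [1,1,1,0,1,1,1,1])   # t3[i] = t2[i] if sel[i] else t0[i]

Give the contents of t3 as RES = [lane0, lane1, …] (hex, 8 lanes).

RES = [ 0xcc  0x52  0xb2  0xb7  0x52  0xb7  0xea  0x4f ]

→ t0 |a1|66|4f|b7|ea|52|b2|cc|
→ t1 |4f|ea|b7|52|ea|b2|52|cc|
→ t2 |cc|52|b2|ea|52|b7|ea|4f|
→ t3 |cc|52|b2|b7|52|b7|ea|4f|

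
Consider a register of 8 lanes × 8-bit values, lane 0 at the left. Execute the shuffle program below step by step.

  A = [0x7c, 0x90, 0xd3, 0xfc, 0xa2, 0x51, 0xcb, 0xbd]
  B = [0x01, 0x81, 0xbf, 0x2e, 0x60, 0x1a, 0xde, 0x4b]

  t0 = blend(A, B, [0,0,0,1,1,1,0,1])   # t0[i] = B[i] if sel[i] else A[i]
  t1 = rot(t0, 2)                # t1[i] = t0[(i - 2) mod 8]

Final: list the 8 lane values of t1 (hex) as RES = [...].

t0 = [0x7c, 0x90, 0xd3, 0x2e, 0x60, 0x1a, 0xcb, 0x4b]
t1 = [0xcb, 0x4b, 0x7c, 0x90, 0xd3, 0x2e, 0x60, 0x1a]

RES = [0xcb, 0x4b, 0x7c, 0x90, 0xd3, 0x2e, 0x60, 0x1a]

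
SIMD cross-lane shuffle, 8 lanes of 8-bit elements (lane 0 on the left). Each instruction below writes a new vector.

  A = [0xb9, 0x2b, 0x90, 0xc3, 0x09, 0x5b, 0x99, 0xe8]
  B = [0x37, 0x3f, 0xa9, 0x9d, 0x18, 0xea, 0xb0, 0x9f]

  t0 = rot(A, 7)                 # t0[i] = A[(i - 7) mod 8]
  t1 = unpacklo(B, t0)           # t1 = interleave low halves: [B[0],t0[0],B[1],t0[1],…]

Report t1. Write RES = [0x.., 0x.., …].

RES = [ 0x37  0x2b  0x3f  0x90  0xa9  0xc3  0x9d  0x09 ]

→ t0 |2b|90|c3|09|5b|99|e8|b9|
→ t1 |37|2b|3f|90|a9|c3|9d|09|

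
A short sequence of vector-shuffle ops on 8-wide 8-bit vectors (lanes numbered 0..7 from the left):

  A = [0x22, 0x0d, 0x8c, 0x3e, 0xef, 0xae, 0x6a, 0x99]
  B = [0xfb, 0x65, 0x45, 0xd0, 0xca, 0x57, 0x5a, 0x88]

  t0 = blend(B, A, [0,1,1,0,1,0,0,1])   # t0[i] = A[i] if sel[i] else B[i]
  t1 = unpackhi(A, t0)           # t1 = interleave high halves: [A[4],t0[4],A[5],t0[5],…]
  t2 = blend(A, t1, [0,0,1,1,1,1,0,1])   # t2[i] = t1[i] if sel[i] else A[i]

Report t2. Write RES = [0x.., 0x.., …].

RES = [ 0x22  0x0d  0xae  0x57  0x6a  0x5a  0x6a  0x99 ]

  t0: fb 0d 8c d0 ef 57 5a 99
  t1: ef ef ae 57 6a 5a 99 99
  t2: 22 0d ae 57 6a 5a 6a 99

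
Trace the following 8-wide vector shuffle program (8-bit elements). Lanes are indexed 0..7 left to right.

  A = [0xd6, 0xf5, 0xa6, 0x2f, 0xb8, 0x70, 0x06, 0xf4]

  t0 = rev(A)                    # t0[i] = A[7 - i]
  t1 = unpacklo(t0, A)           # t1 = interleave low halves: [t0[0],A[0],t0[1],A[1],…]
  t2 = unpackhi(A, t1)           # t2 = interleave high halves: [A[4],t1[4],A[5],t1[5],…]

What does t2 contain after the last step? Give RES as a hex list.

  t0: f4 06 70 b8 2f a6 f5 d6
  t1: f4 d6 06 f5 70 a6 b8 2f
  t2: b8 70 70 a6 06 b8 f4 2f

RES = [ 0xb8  0x70  0x70  0xa6  0x06  0xb8  0xf4  0x2f ]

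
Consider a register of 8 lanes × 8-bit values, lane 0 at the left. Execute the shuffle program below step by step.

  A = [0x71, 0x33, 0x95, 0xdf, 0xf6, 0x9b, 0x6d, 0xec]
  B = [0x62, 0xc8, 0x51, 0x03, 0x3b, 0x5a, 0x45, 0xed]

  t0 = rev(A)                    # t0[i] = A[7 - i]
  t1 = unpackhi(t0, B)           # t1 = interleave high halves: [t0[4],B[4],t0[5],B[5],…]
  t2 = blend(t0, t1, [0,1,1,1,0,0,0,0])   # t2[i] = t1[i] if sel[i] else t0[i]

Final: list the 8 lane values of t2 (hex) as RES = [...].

  t0: ec 6d 9b f6 df 95 33 71
  t1: df 3b 95 5a 33 45 71 ed
  t2: ec 3b 95 5a df 95 33 71

RES = [ 0xec  0x3b  0x95  0x5a  0xdf  0x95  0x33  0x71 ]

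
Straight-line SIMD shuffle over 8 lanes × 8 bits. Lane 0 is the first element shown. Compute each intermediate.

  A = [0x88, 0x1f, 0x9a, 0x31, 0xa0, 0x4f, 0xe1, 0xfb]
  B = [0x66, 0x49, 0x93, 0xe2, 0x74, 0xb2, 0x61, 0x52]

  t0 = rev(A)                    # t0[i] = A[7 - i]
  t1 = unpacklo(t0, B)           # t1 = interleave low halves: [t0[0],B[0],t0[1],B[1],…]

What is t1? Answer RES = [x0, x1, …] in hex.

t0 = [0xfb, 0xe1, 0x4f, 0xa0, 0x31, 0x9a, 0x1f, 0x88]
t1 = [0xfb, 0x66, 0xe1, 0x49, 0x4f, 0x93, 0xa0, 0xe2]

RES = [ 0xfb  0x66  0xe1  0x49  0x4f  0x93  0xa0  0xe2 ]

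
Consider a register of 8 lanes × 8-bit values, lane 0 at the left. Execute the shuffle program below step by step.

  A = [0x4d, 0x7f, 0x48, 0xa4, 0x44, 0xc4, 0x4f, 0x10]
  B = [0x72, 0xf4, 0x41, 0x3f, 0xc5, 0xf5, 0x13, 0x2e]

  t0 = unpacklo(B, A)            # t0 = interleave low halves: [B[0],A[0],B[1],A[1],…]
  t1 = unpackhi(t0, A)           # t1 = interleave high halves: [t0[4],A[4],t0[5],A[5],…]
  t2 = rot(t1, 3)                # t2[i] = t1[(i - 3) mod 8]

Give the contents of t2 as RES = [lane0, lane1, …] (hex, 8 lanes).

RES = [0x4f, 0xa4, 0x10, 0x41, 0x44, 0x48, 0xc4, 0x3f]

  t0: 72 4d f4 7f 41 48 3f a4
  t1: 41 44 48 c4 3f 4f a4 10
  t2: 4f a4 10 41 44 48 c4 3f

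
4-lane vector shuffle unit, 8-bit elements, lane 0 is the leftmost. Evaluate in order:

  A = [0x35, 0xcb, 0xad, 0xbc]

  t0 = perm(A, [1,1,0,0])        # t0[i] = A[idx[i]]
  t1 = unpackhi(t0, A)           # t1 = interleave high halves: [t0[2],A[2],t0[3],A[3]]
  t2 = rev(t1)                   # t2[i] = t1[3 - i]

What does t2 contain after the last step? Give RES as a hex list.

  t0: cb cb 35 35
  t1: 35 ad 35 bc
  t2: bc 35 ad 35

RES = [ 0xbc  0x35  0xad  0x35 ]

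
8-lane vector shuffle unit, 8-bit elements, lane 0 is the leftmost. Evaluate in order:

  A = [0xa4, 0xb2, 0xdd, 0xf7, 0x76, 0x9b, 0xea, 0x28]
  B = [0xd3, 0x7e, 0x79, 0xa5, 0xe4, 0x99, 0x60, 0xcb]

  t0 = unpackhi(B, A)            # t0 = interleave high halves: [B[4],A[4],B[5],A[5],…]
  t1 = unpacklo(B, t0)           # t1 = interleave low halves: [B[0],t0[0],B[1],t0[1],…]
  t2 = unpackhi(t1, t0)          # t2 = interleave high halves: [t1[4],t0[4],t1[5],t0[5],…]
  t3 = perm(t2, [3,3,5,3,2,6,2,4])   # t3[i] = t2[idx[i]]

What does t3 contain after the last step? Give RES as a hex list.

  t0: e4 76 99 9b 60 ea cb 28
  t1: d3 e4 7e 76 79 99 a5 9b
  t2: 79 60 99 ea a5 cb 9b 28
  t3: ea ea cb ea 99 9b 99 a5

RES = [ 0xea  0xea  0xcb  0xea  0x99  0x9b  0x99  0xa5 ]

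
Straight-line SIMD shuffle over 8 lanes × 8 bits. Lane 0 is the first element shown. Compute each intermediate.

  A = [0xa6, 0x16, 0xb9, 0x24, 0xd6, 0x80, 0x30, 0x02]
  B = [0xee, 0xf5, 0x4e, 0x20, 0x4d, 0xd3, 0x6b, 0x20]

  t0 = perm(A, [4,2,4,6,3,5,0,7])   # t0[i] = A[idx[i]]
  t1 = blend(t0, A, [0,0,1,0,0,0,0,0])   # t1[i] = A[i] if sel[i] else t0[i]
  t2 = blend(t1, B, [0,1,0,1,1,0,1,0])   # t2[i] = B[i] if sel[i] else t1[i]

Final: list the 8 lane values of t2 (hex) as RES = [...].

RES = [0xd6, 0xf5, 0xb9, 0x20, 0x4d, 0x80, 0x6b, 0x02]

→ t0 |d6|b9|d6|30|24|80|a6|02|
→ t1 |d6|b9|b9|30|24|80|a6|02|
→ t2 |d6|f5|b9|20|4d|80|6b|02|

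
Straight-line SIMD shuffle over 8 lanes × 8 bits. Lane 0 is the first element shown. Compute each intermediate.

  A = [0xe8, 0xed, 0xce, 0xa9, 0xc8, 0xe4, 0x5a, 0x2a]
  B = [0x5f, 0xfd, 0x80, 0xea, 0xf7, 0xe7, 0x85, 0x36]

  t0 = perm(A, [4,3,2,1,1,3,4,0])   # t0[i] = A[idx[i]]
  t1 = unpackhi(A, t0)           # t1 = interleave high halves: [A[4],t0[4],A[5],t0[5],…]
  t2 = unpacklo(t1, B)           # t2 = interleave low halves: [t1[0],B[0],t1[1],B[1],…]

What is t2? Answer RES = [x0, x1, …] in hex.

  t0: c8 a9 ce ed ed a9 c8 e8
  t1: c8 ed e4 a9 5a c8 2a e8
  t2: c8 5f ed fd e4 80 a9 ea

RES = [0xc8, 0x5f, 0xed, 0xfd, 0xe4, 0x80, 0xa9, 0xea]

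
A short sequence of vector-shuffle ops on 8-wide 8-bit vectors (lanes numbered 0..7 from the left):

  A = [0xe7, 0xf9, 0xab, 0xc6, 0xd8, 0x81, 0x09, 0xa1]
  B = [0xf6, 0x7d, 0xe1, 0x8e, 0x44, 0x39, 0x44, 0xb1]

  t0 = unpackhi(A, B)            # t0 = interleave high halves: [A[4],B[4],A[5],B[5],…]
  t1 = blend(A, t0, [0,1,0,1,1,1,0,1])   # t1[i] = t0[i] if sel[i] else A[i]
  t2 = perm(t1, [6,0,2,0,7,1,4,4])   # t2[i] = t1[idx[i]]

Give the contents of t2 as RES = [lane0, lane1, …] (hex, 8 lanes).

RES = [0x09, 0xe7, 0xab, 0xe7, 0xb1, 0x44, 0x09, 0x09]

t0 = [0xd8, 0x44, 0x81, 0x39, 0x09, 0x44, 0xa1, 0xb1]
t1 = [0xe7, 0x44, 0xab, 0x39, 0x09, 0x44, 0x09, 0xb1]
t2 = [0x09, 0xe7, 0xab, 0xe7, 0xb1, 0x44, 0x09, 0x09]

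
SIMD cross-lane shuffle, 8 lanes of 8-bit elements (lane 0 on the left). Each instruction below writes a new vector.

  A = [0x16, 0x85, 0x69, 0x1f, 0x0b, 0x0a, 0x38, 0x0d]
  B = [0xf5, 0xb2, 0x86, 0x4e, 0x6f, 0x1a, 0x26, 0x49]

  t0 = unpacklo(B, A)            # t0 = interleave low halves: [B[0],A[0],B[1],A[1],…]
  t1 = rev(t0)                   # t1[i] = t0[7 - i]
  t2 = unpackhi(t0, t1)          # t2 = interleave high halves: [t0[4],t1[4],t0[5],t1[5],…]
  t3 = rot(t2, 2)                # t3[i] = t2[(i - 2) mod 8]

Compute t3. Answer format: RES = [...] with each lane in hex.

RES = [ 0x1f  0xf5  0x86  0x85  0x69  0xb2  0x4e  0x16 ]

→ t0 |f5|16|b2|85|86|69|4e|1f|
→ t1 |1f|4e|69|86|85|b2|16|f5|
→ t2 |86|85|69|b2|4e|16|1f|f5|
→ t3 |1f|f5|86|85|69|b2|4e|16|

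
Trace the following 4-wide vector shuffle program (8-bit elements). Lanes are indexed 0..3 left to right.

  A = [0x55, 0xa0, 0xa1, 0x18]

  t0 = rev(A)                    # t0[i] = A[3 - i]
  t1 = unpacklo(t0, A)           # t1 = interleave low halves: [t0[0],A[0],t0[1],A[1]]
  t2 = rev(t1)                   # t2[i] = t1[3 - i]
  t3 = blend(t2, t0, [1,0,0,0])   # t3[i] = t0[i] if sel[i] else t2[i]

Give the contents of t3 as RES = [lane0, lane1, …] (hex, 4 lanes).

RES = [ 0x18  0xa1  0x55  0x18 ]

  t0: 18 a1 a0 55
  t1: 18 55 a1 a0
  t2: a0 a1 55 18
  t3: 18 a1 55 18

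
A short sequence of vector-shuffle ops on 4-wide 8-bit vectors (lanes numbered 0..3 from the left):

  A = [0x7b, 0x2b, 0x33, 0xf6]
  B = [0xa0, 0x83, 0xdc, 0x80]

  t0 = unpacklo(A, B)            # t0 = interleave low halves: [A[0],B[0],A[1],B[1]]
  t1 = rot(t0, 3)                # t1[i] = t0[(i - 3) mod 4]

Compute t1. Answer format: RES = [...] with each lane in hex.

RES = [ 0xa0  0x2b  0x83  0x7b ]

  t0: 7b a0 2b 83
  t1: a0 2b 83 7b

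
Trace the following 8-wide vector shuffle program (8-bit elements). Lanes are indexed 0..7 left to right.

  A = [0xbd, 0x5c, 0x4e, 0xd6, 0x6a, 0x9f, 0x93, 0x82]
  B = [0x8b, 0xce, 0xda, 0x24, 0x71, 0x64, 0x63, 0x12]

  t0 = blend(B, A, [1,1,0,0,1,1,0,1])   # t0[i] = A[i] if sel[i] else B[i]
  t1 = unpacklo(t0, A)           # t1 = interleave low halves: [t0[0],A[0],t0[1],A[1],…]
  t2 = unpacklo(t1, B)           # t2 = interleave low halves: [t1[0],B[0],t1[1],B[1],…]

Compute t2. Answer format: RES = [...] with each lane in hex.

→ t0 |bd|5c|da|24|6a|9f|63|82|
→ t1 |bd|bd|5c|5c|da|4e|24|d6|
→ t2 |bd|8b|bd|ce|5c|da|5c|24|

RES = [0xbd, 0x8b, 0xbd, 0xce, 0x5c, 0xda, 0x5c, 0x24]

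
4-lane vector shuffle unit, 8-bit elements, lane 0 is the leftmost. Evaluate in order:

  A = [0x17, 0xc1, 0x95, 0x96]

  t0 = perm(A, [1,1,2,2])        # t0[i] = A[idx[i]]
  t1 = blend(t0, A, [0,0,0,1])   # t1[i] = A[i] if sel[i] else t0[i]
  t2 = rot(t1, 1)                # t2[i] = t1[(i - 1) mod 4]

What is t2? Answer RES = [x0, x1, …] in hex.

t0 = [0xc1, 0xc1, 0x95, 0x95]
t1 = [0xc1, 0xc1, 0x95, 0x96]
t2 = [0x96, 0xc1, 0xc1, 0x95]

RES = [ 0x96  0xc1  0xc1  0x95 ]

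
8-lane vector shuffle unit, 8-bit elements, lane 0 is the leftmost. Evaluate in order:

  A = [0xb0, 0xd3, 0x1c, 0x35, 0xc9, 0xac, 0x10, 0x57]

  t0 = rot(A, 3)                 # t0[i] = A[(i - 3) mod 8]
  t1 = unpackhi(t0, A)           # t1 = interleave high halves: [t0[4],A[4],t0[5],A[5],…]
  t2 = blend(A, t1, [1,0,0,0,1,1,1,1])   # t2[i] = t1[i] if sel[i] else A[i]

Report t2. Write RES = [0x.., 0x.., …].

→ t0 |ac|10|57|b0|d3|1c|35|c9|
→ t1 |d3|c9|1c|ac|35|10|c9|57|
→ t2 |d3|d3|1c|35|35|10|c9|57|

RES = [0xd3, 0xd3, 0x1c, 0x35, 0x35, 0x10, 0xc9, 0x57]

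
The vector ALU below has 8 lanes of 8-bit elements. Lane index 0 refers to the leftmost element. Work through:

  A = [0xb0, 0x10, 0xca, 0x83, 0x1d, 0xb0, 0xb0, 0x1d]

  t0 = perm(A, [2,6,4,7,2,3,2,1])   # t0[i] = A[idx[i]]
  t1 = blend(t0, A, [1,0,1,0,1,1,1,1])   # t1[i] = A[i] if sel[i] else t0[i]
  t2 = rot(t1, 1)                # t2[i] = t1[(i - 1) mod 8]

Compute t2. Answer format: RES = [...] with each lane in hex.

RES = [0x1d, 0xb0, 0xb0, 0xca, 0x1d, 0x1d, 0xb0, 0xb0]

  t0: ca b0 1d 1d ca 83 ca 10
  t1: b0 b0 ca 1d 1d b0 b0 1d
  t2: 1d b0 b0 ca 1d 1d b0 b0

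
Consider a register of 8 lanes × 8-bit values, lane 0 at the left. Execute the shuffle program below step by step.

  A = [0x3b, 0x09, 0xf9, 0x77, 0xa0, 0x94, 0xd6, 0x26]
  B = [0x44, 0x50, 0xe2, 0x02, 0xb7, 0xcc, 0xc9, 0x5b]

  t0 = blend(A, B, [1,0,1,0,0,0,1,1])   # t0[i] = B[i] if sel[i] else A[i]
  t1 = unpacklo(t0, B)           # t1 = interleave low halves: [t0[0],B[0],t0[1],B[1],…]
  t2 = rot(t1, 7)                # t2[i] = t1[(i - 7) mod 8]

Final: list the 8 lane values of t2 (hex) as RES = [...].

RES = [0x44, 0x09, 0x50, 0xe2, 0xe2, 0x77, 0x02, 0x44]

→ t0 |44|09|e2|77|a0|94|c9|5b|
→ t1 |44|44|09|50|e2|e2|77|02|
→ t2 |44|09|50|e2|e2|77|02|44|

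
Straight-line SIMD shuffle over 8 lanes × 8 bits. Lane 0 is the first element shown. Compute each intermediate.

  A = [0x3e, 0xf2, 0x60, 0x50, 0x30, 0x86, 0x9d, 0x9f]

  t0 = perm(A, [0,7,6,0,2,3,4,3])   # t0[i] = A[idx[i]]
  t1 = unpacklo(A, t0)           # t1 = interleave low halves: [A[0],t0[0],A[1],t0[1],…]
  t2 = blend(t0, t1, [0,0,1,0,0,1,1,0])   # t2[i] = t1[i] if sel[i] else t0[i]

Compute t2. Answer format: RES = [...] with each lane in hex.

RES = [ 0x3e  0x9f  0xf2  0x3e  0x60  0x9d  0x50  0x50 ]

t0 = [0x3e, 0x9f, 0x9d, 0x3e, 0x60, 0x50, 0x30, 0x50]
t1 = [0x3e, 0x3e, 0xf2, 0x9f, 0x60, 0x9d, 0x50, 0x3e]
t2 = [0x3e, 0x9f, 0xf2, 0x3e, 0x60, 0x9d, 0x50, 0x50]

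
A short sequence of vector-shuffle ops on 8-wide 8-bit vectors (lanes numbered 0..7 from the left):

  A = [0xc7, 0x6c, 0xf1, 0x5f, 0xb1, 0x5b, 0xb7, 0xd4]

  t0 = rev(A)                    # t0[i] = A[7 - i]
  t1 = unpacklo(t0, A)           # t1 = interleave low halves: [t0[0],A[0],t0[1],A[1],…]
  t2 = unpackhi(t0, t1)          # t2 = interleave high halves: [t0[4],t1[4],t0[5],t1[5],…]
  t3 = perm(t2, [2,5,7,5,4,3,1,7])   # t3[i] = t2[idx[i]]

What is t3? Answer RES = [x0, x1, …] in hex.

→ t0 |d4|b7|5b|b1|5f|f1|6c|c7|
→ t1 |d4|c7|b7|6c|5b|f1|b1|5f|
→ t2 |5f|5b|f1|f1|6c|b1|c7|5f|
→ t3 |f1|b1|5f|b1|6c|f1|5b|5f|

RES = [0xf1, 0xb1, 0x5f, 0xb1, 0x6c, 0xf1, 0x5b, 0x5f]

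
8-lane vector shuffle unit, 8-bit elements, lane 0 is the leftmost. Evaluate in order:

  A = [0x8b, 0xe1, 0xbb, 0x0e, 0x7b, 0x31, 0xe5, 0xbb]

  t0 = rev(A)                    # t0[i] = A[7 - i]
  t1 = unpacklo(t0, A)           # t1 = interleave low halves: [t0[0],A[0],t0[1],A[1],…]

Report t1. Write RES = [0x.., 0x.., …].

t0 = [0xbb, 0xe5, 0x31, 0x7b, 0x0e, 0xbb, 0xe1, 0x8b]
t1 = [0xbb, 0x8b, 0xe5, 0xe1, 0x31, 0xbb, 0x7b, 0x0e]

RES = [ 0xbb  0x8b  0xe5  0xe1  0x31  0xbb  0x7b  0x0e ]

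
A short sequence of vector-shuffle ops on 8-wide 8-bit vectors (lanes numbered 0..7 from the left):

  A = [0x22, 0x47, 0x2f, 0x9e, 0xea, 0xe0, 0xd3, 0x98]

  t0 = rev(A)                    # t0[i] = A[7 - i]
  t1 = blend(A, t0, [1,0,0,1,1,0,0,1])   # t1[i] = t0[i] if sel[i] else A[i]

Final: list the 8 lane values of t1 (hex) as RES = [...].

  t0: 98 d3 e0 ea 9e 2f 47 22
  t1: 98 47 2f ea 9e e0 d3 22

RES = [0x98, 0x47, 0x2f, 0xea, 0x9e, 0xe0, 0xd3, 0x22]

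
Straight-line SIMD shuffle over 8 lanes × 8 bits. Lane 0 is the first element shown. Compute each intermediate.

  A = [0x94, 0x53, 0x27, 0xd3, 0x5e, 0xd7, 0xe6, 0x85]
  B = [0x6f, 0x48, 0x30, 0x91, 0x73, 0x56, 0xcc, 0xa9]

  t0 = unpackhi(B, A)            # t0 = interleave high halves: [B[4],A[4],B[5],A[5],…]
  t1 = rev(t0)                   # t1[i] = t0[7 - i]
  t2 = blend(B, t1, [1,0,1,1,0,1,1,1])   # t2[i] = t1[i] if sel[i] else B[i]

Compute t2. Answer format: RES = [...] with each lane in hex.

t0 = [0x73, 0x5e, 0x56, 0xd7, 0xcc, 0xe6, 0xa9, 0x85]
t1 = [0x85, 0xa9, 0xe6, 0xcc, 0xd7, 0x56, 0x5e, 0x73]
t2 = [0x85, 0x48, 0xe6, 0xcc, 0x73, 0x56, 0x5e, 0x73]

RES = [0x85, 0x48, 0xe6, 0xcc, 0x73, 0x56, 0x5e, 0x73]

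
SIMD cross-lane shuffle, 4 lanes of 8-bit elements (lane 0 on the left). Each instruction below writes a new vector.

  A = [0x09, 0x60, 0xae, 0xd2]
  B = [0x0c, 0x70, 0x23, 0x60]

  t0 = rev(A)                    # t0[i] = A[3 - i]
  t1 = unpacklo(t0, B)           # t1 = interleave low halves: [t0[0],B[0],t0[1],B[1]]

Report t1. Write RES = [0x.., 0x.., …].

RES = [ 0xd2  0x0c  0xae  0x70 ]

t0 = [0xd2, 0xae, 0x60, 0x09]
t1 = [0xd2, 0x0c, 0xae, 0x70]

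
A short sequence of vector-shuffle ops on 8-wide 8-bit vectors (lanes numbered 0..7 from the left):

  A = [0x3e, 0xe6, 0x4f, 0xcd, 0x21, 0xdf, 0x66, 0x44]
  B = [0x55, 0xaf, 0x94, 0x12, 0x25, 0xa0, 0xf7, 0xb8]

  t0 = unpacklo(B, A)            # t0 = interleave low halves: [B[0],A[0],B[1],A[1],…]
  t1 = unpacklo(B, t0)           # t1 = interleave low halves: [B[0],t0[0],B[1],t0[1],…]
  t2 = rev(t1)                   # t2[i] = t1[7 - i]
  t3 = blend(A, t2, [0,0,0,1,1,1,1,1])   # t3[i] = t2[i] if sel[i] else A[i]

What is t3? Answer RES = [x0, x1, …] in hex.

t0 = [0x55, 0x3e, 0xaf, 0xe6, 0x94, 0x4f, 0x12, 0xcd]
t1 = [0x55, 0x55, 0xaf, 0x3e, 0x94, 0xaf, 0x12, 0xe6]
t2 = [0xe6, 0x12, 0xaf, 0x94, 0x3e, 0xaf, 0x55, 0x55]
t3 = [0x3e, 0xe6, 0x4f, 0x94, 0x3e, 0xaf, 0x55, 0x55]

RES = [ 0x3e  0xe6  0x4f  0x94  0x3e  0xaf  0x55  0x55 ]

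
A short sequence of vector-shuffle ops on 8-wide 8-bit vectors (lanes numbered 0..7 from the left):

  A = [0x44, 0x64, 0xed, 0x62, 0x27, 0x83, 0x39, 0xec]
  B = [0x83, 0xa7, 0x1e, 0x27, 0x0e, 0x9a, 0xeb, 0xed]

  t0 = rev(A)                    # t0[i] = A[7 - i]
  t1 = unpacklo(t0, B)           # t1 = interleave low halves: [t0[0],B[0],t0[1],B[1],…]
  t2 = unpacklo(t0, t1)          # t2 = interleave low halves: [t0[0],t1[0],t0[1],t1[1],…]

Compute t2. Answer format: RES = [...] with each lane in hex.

RES = [0xec, 0xec, 0x39, 0x83, 0x83, 0x39, 0x27, 0xa7]

  t0: ec 39 83 27 62 ed 64 44
  t1: ec 83 39 a7 83 1e 27 27
  t2: ec ec 39 83 83 39 27 a7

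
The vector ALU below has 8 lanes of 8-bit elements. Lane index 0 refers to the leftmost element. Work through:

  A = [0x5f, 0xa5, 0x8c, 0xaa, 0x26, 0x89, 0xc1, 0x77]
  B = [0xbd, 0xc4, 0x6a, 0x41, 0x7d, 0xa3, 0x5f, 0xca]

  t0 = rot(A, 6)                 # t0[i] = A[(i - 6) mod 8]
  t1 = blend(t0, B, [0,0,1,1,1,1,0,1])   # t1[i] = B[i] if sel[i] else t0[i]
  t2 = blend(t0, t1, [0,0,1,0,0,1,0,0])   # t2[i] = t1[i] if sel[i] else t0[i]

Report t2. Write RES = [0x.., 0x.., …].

t0 = [0x8c, 0xaa, 0x26, 0x89, 0xc1, 0x77, 0x5f, 0xa5]
t1 = [0x8c, 0xaa, 0x6a, 0x41, 0x7d, 0xa3, 0x5f, 0xca]
t2 = [0x8c, 0xaa, 0x6a, 0x89, 0xc1, 0xa3, 0x5f, 0xa5]

RES = [ 0x8c  0xaa  0x6a  0x89  0xc1  0xa3  0x5f  0xa5 ]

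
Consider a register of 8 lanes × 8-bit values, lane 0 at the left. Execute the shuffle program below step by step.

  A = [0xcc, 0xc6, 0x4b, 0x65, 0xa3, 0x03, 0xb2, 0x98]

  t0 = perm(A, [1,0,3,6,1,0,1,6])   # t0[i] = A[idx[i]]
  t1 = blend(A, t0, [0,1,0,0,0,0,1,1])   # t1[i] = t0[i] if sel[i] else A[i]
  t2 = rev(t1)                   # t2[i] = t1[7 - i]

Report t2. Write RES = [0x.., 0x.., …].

RES = [ 0xb2  0xc6  0x03  0xa3  0x65  0x4b  0xcc  0xcc ]

→ t0 |c6|cc|65|b2|c6|cc|c6|b2|
→ t1 |cc|cc|4b|65|a3|03|c6|b2|
→ t2 |b2|c6|03|a3|65|4b|cc|cc|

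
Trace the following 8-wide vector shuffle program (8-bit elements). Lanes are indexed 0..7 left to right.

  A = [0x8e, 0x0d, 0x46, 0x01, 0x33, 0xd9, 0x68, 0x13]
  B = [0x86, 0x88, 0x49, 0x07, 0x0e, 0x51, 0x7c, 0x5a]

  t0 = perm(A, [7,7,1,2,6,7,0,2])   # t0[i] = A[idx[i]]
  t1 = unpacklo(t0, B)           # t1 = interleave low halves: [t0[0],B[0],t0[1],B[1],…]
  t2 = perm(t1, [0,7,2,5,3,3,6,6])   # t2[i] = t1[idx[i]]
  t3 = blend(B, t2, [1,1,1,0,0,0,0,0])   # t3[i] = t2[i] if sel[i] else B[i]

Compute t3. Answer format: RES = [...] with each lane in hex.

t0 = [0x13, 0x13, 0x0d, 0x46, 0x68, 0x13, 0x8e, 0x46]
t1 = [0x13, 0x86, 0x13, 0x88, 0x0d, 0x49, 0x46, 0x07]
t2 = [0x13, 0x07, 0x13, 0x49, 0x88, 0x88, 0x46, 0x46]
t3 = [0x13, 0x07, 0x13, 0x07, 0x0e, 0x51, 0x7c, 0x5a]

RES = [0x13, 0x07, 0x13, 0x07, 0x0e, 0x51, 0x7c, 0x5a]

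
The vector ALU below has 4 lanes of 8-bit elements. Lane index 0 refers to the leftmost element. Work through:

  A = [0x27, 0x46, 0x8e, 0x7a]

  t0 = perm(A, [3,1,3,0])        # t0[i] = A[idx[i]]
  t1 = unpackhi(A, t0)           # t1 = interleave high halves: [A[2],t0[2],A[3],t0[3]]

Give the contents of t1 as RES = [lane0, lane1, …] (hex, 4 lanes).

→ t0 |7a|46|7a|27|
→ t1 |8e|7a|7a|27|

RES = [ 0x8e  0x7a  0x7a  0x27 ]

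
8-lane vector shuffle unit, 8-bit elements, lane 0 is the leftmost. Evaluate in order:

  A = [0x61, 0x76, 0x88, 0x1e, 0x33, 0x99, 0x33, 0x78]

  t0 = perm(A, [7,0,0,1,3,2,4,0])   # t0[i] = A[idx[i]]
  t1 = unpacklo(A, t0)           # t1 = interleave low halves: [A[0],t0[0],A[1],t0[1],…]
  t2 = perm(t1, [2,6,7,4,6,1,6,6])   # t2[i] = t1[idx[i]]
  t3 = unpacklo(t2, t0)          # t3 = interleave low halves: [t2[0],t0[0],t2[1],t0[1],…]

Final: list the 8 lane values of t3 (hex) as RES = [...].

  t0: 78 61 61 76 1e 88 33 61
  t1: 61 78 76 61 88 61 1e 76
  t2: 76 1e 76 88 1e 78 1e 1e
  t3: 76 78 1e 61 76 61 88 76

RES = [ 0x76  0x78  0x1e  0x61  0x76  0x61  0x88  0x76 ]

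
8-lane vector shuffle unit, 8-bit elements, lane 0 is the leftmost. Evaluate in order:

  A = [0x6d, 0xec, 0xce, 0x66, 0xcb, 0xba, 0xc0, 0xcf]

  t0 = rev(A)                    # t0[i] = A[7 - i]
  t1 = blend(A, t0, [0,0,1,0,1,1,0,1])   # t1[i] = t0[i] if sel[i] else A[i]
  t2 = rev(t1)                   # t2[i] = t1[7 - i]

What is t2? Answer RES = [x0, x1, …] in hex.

RES = [ 0x6d  0xc0  0xce  0x66  0x66  0xba  0xec  0x6d ]

t0 = [0xcf, 0xc0, 0xba, 0xcb, 0x66, 0xce, 0xec, 0x6d]
t1 = [0x6d, 0xec, 0xba, 0x66, 0x66, 0xce, 0xc0, 0x6d]
t2 = [0x6d, 0xc0, 0xce, 0x66, 0x66, 0xba, 0xec, 0x6d]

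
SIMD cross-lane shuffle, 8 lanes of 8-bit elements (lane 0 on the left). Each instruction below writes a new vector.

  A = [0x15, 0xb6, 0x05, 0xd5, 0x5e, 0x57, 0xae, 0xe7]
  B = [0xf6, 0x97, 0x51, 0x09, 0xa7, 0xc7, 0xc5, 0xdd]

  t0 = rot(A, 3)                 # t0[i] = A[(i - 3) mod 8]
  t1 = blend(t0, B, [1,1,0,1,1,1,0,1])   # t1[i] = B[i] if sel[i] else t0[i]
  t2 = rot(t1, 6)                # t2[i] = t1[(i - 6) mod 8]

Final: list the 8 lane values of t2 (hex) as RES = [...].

→ t0 |57|ae|e7|15|b6|05|d5|5e|
→ t1 |f6|97|e7|09|a7|c7|d5|dd|
→ t2 |e7|09|a7|c7|d5|dd|f6|97|

RES = [ 0xe7  0x09  0xa7  0xc7  0xd5  0xdd  0xf6  0x97 ]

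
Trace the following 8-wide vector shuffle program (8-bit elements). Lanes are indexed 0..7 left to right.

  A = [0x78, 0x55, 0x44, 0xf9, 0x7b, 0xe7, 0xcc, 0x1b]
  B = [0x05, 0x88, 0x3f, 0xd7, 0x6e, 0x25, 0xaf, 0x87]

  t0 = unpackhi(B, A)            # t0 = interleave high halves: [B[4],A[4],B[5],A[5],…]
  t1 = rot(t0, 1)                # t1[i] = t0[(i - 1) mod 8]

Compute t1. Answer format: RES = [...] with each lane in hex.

RES = [0x1b, 0x6e, 0x7b, 0x25, 0xe7, 0xaf, 0xcc, 0x87]

  t0: 6e 7b 25 e7 af cc 87 1b
  t1: 1b 6e 7b 25 e7 af cc 87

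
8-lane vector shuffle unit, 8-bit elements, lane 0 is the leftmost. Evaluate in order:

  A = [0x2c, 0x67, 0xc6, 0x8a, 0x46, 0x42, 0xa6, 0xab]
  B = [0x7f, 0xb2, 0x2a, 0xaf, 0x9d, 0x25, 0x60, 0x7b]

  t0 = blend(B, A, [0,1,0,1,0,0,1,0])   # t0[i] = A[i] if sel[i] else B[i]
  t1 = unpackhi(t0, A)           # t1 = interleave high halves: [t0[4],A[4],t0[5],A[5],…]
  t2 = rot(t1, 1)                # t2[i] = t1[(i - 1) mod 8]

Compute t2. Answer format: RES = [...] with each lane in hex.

RES = [ 0xab  0x9d  0x46  0x25  0x42  0xa6  0xa6  0x7b ]

  t0: 7f 67 2a 8a 9d 25 a6 7b
  t1: 9d 46 25 42 a6 a6 7b ab
  t2: ab 9d 46 25 42 a6 a6 7b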